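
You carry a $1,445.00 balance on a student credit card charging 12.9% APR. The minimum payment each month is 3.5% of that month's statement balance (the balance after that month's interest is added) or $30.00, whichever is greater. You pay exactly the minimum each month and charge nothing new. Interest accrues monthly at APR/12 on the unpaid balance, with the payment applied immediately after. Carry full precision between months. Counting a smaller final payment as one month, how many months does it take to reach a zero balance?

56 months

Monthly rate r = 12.9%/12 = 1.075% = 0.01075.
While 3.5% of the post-interest balance exceeds $30.00, each month B ← (B·(1+r))·(1 − 0.035), i.e. B shrinks by the factor (1+r)·0.965 = 0.97537.
This holds for months 1–22. Entering month 23 the balance is $834.89; 3.5% of the post-interest balance is now below $30.00, so the flat $30.00 minimum applies from here.
From month 23 a fixed $30.00 at rate r clears $834.89 in 34 more payments. Total: 22 + 34 = 56 months.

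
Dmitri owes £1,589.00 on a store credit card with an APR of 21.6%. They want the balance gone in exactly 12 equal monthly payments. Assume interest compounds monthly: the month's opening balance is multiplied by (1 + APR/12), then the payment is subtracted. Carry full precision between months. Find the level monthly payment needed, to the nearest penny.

Monthly rate r = 21.6%/12 = 1.8% = 0.018.
Level-payment amortization: P = B₀·r / (1 − (1+r)^(−n)) = 1589.00·0.018 / (1 − 1.018^(−12)).
Denominator 1 − (1+r)^(−12) = 0.192715407.
P = 28.602 / 0.192715407 ≈ 148.42.

£148.42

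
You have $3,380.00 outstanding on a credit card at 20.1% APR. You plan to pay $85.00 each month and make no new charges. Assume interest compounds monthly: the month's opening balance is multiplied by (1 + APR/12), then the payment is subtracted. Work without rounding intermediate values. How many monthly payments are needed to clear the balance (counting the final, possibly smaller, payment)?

67 payments

Monthly rate r = 20.1%/12 = 1.675% = 0.01675.
Recurrence: B ← B·(1+r) − $85.00.
Month 1: interest $56.62; balance after payment $3,351.61.
Month 2: interest $56.14; balance after payment $3,322.75.
Closed form: n = −ln(1 − rB₀/P)/ln(1+r) = −ln(0.33394)/ln(1.01675) ≈ 66.027, so the balance reaches zero during payment 67.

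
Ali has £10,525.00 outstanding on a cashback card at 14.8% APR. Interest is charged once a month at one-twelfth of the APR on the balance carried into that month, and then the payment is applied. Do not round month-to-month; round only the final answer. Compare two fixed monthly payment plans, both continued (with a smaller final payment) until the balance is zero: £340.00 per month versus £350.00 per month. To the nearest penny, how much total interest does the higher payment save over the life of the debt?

Monthly rate r = 14.8%/12 = 1.23333% = 0.0123333.
At £340.00/mo: n = ⌈−ln(1 − rB₀/P)/ln(1+r)⌉ = 40 payments (last £79.92); total interest = total paid − £10,525.00 = £2,814.92.
At £350.00/mo: 38 payments (last £282.80); total interest £2,707.80.
Interest saved = £2,814.92 − £2,707.80 = £107.12.

£107.12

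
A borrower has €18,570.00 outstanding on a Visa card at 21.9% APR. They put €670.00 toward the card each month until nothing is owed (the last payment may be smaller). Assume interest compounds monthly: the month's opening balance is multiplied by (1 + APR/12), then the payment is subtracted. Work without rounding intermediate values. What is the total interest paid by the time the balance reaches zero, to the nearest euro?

Monthly rate r = 21.9%/12 = 1.825% = 0.01825.
Payoff takes n = ⌈−ln(1 − rB₀/P)/ln(1+r)⌉ = ⌈38.974⌉ = 39 payments; the last is €652.80.
Total paid = 38·€670.00 + €652.80 = €26,112.80.
Total interest = total paid − principal = €26,112.80 − €18,570.00 = €7,542.80.

€7,543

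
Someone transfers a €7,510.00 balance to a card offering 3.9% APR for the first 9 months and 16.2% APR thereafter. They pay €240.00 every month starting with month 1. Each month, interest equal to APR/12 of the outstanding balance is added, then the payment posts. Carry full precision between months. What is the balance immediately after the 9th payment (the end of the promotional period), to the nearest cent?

Promo months 1–9 at r₀ = 3.9%/12 = 0.00325; months 10+ at r₁ = 16.2%/12 = 0.0135.
After month 9: iterate B ← B·(1+r₀) − €240.00 for 9 months → €5,544.25.

€5,544.25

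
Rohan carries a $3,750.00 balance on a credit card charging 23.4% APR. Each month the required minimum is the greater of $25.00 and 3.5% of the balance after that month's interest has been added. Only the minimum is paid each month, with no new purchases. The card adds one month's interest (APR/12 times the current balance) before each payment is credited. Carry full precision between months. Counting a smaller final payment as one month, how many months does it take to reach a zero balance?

144 months

Monthly rate r = 23.4%/12 = 1.95% = 0.0195.
While 3.5% of the post-interest balance exceeds $25.00, each month B ← (B·(1+r))·(1 − 0.035), i.e. B shrinks by the factor (1+r)·0.965 = 0.98382.
This holds for months 1–103. Entering month 104 the balance is $698.60; 3.5% of the post-interest balance is now below $25.00, so the flat $25.00 minimum applies from here.
From month 104 a fixed $25.00 at rate r clears $698.60 in 41 more payments. Total: 103 + 41 = 144 months.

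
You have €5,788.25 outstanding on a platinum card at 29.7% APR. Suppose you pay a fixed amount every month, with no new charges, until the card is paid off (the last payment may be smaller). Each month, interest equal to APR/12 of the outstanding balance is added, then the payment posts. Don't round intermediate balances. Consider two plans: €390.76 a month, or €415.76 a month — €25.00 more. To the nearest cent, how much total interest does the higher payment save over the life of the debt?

€114.84

Monthly rate r = 29.7%/12 = 2.475% = 0.02475.
At €390.76/mo: n = ⌈−ln(1 − rB₀/P)/ln(1+r)⌉ = 19 payments (last €266.41); total interest = total paid − €5,788.25 = €1,511.84.
At €415.76/mo: 18 payments (last €117.33); total interest €1,397.00.
Interest saved = €1,511.84 − €1,397.00 = €114.84.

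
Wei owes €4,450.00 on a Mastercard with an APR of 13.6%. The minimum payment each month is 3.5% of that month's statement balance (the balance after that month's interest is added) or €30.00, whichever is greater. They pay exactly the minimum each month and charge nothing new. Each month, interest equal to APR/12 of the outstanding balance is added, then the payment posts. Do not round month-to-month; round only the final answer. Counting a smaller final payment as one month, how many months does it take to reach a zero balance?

Monthly rate r = 13.6%/12 = 1.13333% = 0.0113333.
While 3.5% of the post-interest balance exceeds €30.00, each month B ← (B·(1+r))·(1 − 0.035), i.e. B shrinks by the factor (1+r)·0.965 = 0.97594.
This holds for months 1–69. Entering month 70 the balance is €828.81; 3.5% of the post-interest balance is now below €30.00, so the flat €30.00 minimum applies from here.
From month 70 a fixed €30.00 at rate r clears €828.81 in 34 more payments. Total: 69 + 34 = 103 months.

103 months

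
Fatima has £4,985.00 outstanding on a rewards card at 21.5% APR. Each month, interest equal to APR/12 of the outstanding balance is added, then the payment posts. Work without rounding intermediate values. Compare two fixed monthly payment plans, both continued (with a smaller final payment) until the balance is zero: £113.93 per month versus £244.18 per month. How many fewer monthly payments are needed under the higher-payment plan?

Monthly rate r = 21.5%/12 = 1.79167% = 0.0179167.
At £113.93/mo: n = ⌈−ln(1 − rB₀/P)/ln(1+r)⌉ = 87 payments (last £32.40); total interest = total paid − £4,985.00 = £4,845.38.
At £244.18/mo: 26 payments (last £157.22); total interest £1,276.72.
Payments saved = 87 − 26 = 61.

61 fewer payments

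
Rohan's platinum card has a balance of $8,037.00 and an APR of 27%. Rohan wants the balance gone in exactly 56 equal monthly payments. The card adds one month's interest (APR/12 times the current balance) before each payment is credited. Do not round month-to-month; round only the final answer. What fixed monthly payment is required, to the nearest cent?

$253.85

Monthly rate r = 27%/12 = 2.25% = 0.0225.
Level-payment amortization: P = B₀·r / (1 − (1+r)^(−n)) = 8037.00·0.0225 / (1 − 1.0225^(−56)).
Denominator 1 − (1+r)^(−56) = 0.712356698.
P = 180.832 / 0.712356698 ≈ 253.85.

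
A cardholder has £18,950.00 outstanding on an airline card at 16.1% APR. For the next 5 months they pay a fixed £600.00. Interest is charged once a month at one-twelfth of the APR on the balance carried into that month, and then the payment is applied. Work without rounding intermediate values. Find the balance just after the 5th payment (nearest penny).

£17,174.21

Monthly rate r = 16.1%/12 = 1.34167% = 0.0134167.
Each month: B ← B·(1+r) − £600.00.
Month 1: interest £254.25; balance after payment £18,604.25.
Month 2: interest £249.61; balance after payment £18,253.85.
Month 3: interest £244.91; balance after payment £17,898.76.
Month 4: interest £240.14; balance after payment £17,538.90.
Month 5: interest £235.31; balance after payment £17,174.21.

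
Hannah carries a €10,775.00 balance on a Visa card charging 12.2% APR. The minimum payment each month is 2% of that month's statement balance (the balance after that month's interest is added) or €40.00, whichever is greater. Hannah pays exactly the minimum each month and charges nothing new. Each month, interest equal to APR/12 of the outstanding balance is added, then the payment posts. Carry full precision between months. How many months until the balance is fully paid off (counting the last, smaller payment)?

Monthly rate r = 12.2%/12 = 1.01667% = 0.0101667.
While 2% of the post-interest balance exceeds €40.00, each month B ← (B·(1+r))·(1 − 0.02), i.e. B shrinks by the factor (1+r)·0.98 = 0.98996.
This holds for months 1–168. Entering month 169 the balance is €1,978.92; 2% of the post-interest balance is now below €40.00, so the flat €40.00 minimum applies from here.
From month 169 a fixed €40.00 at rate r clears €1,978.92 in 70 more payments. Total: 168 + 70 = 238 months.

238 months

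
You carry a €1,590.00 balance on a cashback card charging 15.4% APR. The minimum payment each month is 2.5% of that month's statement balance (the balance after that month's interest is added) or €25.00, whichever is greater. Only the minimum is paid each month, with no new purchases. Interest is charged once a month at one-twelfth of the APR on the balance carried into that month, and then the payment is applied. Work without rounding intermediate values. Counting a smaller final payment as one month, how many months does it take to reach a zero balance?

Monthly rate r = 15.4%/12 = 1.28333% = 0.0128333.
While 2.5% of the post-interest balance exceeds €25.00, each month B ← (B·(1+r))·(1 − 0.025), i.e. B shrinks by the factor (1+r)·0.975 = 0.98751.
This holds for months 1–38. Entering month 39 the balance is €986.32; 2.5% of the post-interest balance is now below €25.00, so the flat €25.00 minimum applies from here.
From month 39 a fixed €25.00 at rate r clears €986.32 in 56 more payments. Total: 38 + 56 = 94 months.

94 months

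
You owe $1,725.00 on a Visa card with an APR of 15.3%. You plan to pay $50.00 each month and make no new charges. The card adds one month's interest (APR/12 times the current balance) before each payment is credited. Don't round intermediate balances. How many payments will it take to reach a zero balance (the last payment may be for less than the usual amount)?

46 months

Monthly rate r = 15.3%/12 = 1.275% = 0.01275.
Recurrence: B ← B·(1+r) − $50.00.
Month 1: interest $21.99; balance after payment $1,696.99.
Month 2: interest $21.64; balance after payment $1,668.63.
Closed form: n = −ln(1 − rB₀/P)/ln(1+r) = −ln(0.56012)/ln(1.01275) ≈ 45.748, so the balance reaches zero during payment 46.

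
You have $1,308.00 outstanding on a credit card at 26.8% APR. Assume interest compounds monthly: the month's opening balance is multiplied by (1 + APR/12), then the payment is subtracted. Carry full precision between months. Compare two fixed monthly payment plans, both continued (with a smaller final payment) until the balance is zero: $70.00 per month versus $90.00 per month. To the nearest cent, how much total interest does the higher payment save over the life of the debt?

$112.75

Monthly rate r = 26.8%/12 = 2.23333% = 0.0223333.
At $70.00/mo: n = ⌈−ln(1 − rB₀/P)/ln(1+r)⌉ = 25 payments (last $31.90); total interest = total paid − $1,308.00 = $403.90.
At $90.00/mo: 18 payments (last $69.15); total interest $291.15.
Interest saved = $403.90 − $291.15 = $112.75.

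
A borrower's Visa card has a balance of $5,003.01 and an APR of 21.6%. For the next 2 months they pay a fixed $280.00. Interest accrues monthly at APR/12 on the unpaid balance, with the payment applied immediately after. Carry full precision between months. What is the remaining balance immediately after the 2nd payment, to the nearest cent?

Monthly rate r = 21.6%/12 = 1.8% = 0.018.
Each month: B ← B·(1+r) − $280.00.
Month 1: interest $90.05; balance after payment $4,813.06.
Month 2: interest $86.64; balance after payment $4,619.70.

$4,619.70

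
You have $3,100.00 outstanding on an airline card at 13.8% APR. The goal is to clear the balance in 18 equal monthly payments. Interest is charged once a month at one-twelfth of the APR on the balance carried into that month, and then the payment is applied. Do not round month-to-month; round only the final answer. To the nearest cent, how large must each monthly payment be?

$191.65

Monthly rate r = 13.8%/12 = 1.15% = 0.0115.
Level-payment amortization: P = B₀·r / (1 − (1+r)^(−n)) = 3100.00·0.0115 / (1 − 1.0115^(−18)).
Denominator 1 − (1+r)^(−18) = 0.186019442.
P = 35.65 / 0.186019442 ≈ 191.65.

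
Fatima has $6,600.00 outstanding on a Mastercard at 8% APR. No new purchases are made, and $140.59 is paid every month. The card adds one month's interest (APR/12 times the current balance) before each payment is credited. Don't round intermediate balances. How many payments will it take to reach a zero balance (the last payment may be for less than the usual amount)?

Monthly rate r = 8%/12 = 0.666667% = 0.00666667.
Recurrence: B ← B·(1+r) − $140.59.
Month 1: interest $44.00; balance after payment $6,503.41.
Month 2: interest $43.36; balance after payment $6,406.18.
Closed form: n = −ln(1 − rB₀/P)/ln(1+r) = −ln(0.68703)/ln(1.00667) ≈ 56.493, so the balance reaches zero during payment 57.

57 payments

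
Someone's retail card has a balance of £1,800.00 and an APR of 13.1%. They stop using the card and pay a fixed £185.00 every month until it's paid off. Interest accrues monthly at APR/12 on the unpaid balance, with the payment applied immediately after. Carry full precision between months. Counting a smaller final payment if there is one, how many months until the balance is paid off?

11 months

Monthly rate r = 13.1%/12 = 1.09167% = 0.0109167.
Recurrence: B ← B·(1+r) − £185.00.
Month 1: interest £19.65; balance after payment £1,634.65.
Month 2: interest £17.84; balance after payment £1,467.49.
Closed form: n = −ln(1 − rB₀/P)/ln(1+r) = −ln(0.89378)/ln(1.01092) ≈ 10.342, so the balance reaches zero during payment 11.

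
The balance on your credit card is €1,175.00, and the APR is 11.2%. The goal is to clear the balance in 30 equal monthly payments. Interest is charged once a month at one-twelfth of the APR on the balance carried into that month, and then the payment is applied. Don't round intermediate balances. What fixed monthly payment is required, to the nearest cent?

Monthly rate r = 11.2%/12 = 0.933333% = 0.00933333.
Level-payment amortization: P = B₀·r / (1 − (1+r)^(−n)) = 1175.00·0.00933333 / (1 − 1.00933^(−30)).
Denominator 1 − (1+r)^(−30) = 0.243234166.
P = 10.9667 / 0.243234166 ≈ 45.09.

€45.09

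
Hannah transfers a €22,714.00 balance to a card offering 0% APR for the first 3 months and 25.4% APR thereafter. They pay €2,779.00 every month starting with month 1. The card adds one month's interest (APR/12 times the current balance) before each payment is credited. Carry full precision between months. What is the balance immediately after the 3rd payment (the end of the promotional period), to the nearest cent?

€14,377.00

Promo months 1–3 at r₀ = 0%/12 = 0; months 4+ at r₁ = 25.4%/12 = 0.0211667.
After month 3 (no interest yet): B = €22,714.00 − 3·€2,779.00 = €14,377.00.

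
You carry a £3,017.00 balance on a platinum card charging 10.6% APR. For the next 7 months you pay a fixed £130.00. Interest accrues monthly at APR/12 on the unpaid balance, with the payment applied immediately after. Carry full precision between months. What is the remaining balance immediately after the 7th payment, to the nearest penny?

£2,274.10

Monthly rate r = 10.6%/12 = 0.883333% = 0.00883333.
Each month: B ← B·(1+r) − £130.00.
Month 1: interest £26.65; balance after payment £2,913.65.
Month 2: interest £25.74; balance after payment £2,809.39.
Month 3: interest £24.82; balance after payment £2,704.20.
Month 4: interest £23.89; balance after payment £2,598.09.
Month 5: interest £22.95; balance after payment £2,491.04.
Month 6: interest £22.00; balance after payment £2,383.04.
Month 7: interest £21.05; balance after payment £2,274.10.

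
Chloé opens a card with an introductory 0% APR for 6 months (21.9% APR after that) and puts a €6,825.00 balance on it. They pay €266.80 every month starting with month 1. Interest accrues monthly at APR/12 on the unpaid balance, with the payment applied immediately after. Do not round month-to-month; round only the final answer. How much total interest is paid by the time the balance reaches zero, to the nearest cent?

€1,299.20

Promo months 1–6 at r₀ = 0%/12 = 0; months 7+ at r₁ = 21.9%/12 = 0.01825.
After month 6 (no interest yet): B = €6,825.00 − 6·€266.80 = €5,224.20.
Then at r₁ with €266.80/mo: n₂ = −ln(1 − r₁·B/P)/ln(1+r₁) ≈ 24.45 → 25 more payments.
Total paid = 30·€266.80 + €120.20 = €8,124.20; interest = €8,124.20 − €6,825.00 = €1,299.20.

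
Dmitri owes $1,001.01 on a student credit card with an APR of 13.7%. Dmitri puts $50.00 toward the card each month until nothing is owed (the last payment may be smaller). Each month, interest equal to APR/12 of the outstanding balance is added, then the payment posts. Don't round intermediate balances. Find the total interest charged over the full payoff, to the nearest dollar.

Monthly rate r = 13.7%/12 = 1.14167% = 0.0114167.
Payoff takes n = ⌈−ln(1 − rB₀/P)/ln(1+r)⌉ = ⌈22.860⌉ = 23 payments; the last is $43.01.
Total paid = 22·$50.00 + $43.01 = $1,143.01.
Total interest = total paid − principal = $1,143.01 − $1,001.01 = $142.00.

$142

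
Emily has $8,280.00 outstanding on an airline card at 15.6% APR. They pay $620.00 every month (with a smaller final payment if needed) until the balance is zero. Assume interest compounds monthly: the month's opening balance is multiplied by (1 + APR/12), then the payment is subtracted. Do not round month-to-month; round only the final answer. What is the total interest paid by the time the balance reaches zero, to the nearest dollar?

Monthly rate r = 15.6%/12 = 1.3% = 0.013.
Payoff takes n = ⌈−ln(1 − rB₀/P)/ln(1+r)⌉ = ⌈14.764⌉ = 15 payments; the last is $474.25.
Total paid = 14·$620.00 + $474.25 = $9,154.25.
Total interest = total paid − principal = $9,154.25 − $8,280.00 = $874.25.

$874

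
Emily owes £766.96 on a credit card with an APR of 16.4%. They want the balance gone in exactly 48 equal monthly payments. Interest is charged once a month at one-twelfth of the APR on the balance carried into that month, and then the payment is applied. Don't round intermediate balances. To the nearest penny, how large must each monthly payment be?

Monthly rate r = 16.4%/12 = 1.36667% = 0.0136667.
Level-payment amortization: P = B₀·r / (1 − (1+r)^(−n)) = 766.96·0.0136667 / (1 − 1.01367^(−48)).
Denominator 1 − (1+r)^(−48) = 0.478766813.
P = 10.4818 / 0.478766813 ≈ 21.89.

£21.89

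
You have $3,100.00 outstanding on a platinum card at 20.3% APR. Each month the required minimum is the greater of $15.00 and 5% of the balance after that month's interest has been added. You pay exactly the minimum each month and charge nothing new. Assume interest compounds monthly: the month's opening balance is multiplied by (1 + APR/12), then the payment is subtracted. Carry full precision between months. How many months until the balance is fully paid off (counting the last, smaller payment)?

93 months

Monthly rate r = 20.3%/12 = 1.69167% = 0.0169167.
While 5% of the post-interest balance exceeds $15.00, each month B ← (B·(1+r))·(1 − 0.05), i.e. B shrinks by the factor (1+r)·0.95 = 0.96607.
This holds for months 1–69. Entering month 70 the balance is $286.41; 5% of the post-interest balance is now below $15.00, so the flat $15.00 minimum applies from here.
From month 70 a fixed $15.00 at rate r clears $286.41 in 24 more payments. Total: 69 + 24 = 93 months.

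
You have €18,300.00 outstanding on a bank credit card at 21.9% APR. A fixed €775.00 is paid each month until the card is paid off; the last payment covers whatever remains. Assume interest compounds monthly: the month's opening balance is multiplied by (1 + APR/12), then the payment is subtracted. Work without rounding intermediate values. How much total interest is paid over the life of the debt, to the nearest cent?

€5,859.35

Monthly rate r = 21.9%/12 = 1.825% = 0.01825.
Payoff takes n = ⌈−ln(1 − rB₀/P)/ln(1+r)⌉ = ⌈31.172⌉ = 32 payments; the last is €134.35.
Total paid = 31·€775.00 + €134.35 = €24,159.35.
Total interest = total paid − principal = €24,159.35 − €18,300.00 = €5,859.35.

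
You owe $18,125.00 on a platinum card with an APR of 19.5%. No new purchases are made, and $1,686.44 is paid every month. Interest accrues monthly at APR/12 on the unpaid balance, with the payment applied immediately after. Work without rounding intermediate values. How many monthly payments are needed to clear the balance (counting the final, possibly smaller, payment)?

Monthly rate r = 19.5%/12 = 1.625% = 0.01625.
Recurrence: B ← B·(1+r) − $1,686.44.
Month 1: interest $294.53; balance after payment $16,733.09.
Month 2: interest $271.91; balance after payment $15,318.56.
Closed form: n = −ln(1 − rB₀/P)/ln(1+r) = −ln(0.82535)/ln(1.01625) ≈ 11.908, so the balance reaches zero during payment 12.

12 payments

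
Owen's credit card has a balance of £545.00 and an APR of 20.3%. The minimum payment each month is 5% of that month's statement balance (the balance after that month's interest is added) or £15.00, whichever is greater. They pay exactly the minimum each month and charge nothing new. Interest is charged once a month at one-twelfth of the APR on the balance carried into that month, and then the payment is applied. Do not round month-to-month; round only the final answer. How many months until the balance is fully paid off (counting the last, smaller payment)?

42 months

Monthly rate r = 20.3%/12 = 1.69167% = 0.0169167.
While 5% of the post-interest balance exceeds £15.00, each month B ← (B·(1+r))·(1 − 0.05), i.e. B shrinks by the factor (1+r)·0.95 = 0.96607.
This holds for months 1–18. Entering month 19 the balance is £292.79; 5% of the post-interest balance is now below £15.00, so the flat £15.00 minimum applies from here.
From month 19 a fixed £15.00 at rate r clears £292.79 in 24 more payments. Total: 18 + 24 = 42 months.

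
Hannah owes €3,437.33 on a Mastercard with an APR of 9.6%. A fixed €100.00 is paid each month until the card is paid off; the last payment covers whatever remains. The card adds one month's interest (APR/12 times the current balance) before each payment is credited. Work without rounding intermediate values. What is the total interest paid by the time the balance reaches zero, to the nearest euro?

€598

Monthly rate r = 9.6%/12 = 0.8% = 0.008.
Payoff takes n = ⌈−ln(1 − rB₀/P)/ln(1+r)⌉ = ⌈40.356⌉ = 41 payments; the last is €35.71.
Total paid = 40·€100.00 + €35.71 = €4,035.71.
Total interest = total paid − principal = €4,035.71 − €3,437.33 = €598.38.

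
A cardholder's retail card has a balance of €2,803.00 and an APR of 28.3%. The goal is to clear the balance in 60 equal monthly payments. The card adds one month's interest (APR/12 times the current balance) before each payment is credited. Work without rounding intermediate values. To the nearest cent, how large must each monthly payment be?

Monthly rate r = 28.3%/12 = 2.35833% = 0.0235833.
Level-payment amortization: P = B₀·r / (1 − (1+r)^(−n)) = 2803.00·0.0235833 / (1 − 1.02358^(−60)).
Denominator 1 − (1+r)^(−60) = 0.753050784.
P = 66.1041 / 0.753050784 ≈ 87.78.

€87.78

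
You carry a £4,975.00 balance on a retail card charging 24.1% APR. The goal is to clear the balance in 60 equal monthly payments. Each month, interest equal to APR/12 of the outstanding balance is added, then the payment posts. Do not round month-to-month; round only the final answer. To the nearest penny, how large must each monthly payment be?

£143.41

Monthly rate r = 24.1%/12 = 2.00833% = 0.0200833.
Level-payment amortization: P = B₀·r / (1 − (1+r)^(−n)) = 4975.00·0.0200833 / (1 − 1.02008^(−60)).
Denominator 1 − (1+r)^(−60) = 0.696708048.
P = 99.9146 / 0.696708048 ≈ 143.41.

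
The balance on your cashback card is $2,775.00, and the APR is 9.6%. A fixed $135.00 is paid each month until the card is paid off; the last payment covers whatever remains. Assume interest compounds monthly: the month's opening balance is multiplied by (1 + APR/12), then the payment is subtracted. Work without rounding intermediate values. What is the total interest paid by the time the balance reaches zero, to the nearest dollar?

$269

Monthly rate r = 9.6%/12 = 0.8% = 0.008.
Payoff takes n = ⌈−ln(1 − rB₀/P)/ln(1+r)⌉ = ⌈22.547⌉ = 23 payments; the last is $73.98.
Total paid = 22·$135.00 + $73.98 = $3,043.98.
Total interest = total paid − principal = $3,043.98 − $2,775.00 = $268.98.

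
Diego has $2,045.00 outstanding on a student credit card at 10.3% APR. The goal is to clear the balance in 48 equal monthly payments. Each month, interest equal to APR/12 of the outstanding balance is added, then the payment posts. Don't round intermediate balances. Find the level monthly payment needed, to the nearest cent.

Monthly rate r = 10.3%/12 = 0.858333% = 0.00858333.
Level-payment amortization: P = B₀·r / (1 − (1+r)^(−n)) = 2045.00·0.00858333 / (1 − 1.00858^(−48)).
Denominator 1 − (1+r)^(−48) = 0.336510258.
P = 17.5529 / 0.336510258 ≈ 52.16.

$52.16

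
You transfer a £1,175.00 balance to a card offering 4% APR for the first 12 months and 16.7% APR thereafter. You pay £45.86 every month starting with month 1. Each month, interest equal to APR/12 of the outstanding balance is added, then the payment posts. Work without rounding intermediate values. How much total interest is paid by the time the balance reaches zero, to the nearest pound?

Promo months 1–12 at r₀ = 4%/12 = 0.00333333; months 13+ at r₁ = 16.7%/12 = 0.0139167.
After month 12: iterate B ← B·(1+r₀) − £45.86 for 12 months → £662.35.
Then at r₁ with £45.86/mo: n₂ = −ln(1 − r₁·B/P)/ln(1+r₁) ≈ 16.24 → 17 more payments.
Total paid = 28·£45.86 + £10.87 = £1,294.95; interest = £1,294.95 − £1,175.00 = £119.95.

£120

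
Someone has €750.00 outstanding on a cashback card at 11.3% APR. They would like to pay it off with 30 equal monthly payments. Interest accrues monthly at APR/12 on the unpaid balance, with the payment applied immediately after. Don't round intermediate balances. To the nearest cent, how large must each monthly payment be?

Monthly rate r = 11.3%/12 = 0.941667% = 0.00941667.
Level-payment amortization: P = B₀·r / (1 − (1+r)^(−n)) = 750.00·0.00941667 / (1 − 1.00942^(−30)).
Denominator 1 − (1+r)^(−30) = 0.245106189.
P = 7.0625 / 0.245106189 ≈ 28.81.

€28.81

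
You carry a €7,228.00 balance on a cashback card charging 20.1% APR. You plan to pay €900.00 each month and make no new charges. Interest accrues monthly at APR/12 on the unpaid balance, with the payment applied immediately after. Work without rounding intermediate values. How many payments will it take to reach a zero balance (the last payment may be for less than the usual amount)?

Monthly rate r = 20.1%/12 = 1.675% = 0.01675.
Recurrence: B ← B·(1+r) − €900.00.
Month 1: interest €121.07; balance after payment €6,449.07.
Month 2: interest €108.02; balance after payment €5,657.09.
Closed form: n = −ln(1 − rB₀/P)/ln(1+r) = −ln(0.86548)/ln(1.01675) ≈ 8.697, so the balance reaches zero during payment 9.

9 months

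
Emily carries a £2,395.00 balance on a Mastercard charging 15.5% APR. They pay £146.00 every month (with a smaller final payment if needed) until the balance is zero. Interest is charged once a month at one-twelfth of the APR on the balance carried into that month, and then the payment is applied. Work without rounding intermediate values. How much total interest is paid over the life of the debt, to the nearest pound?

£314

Monthly rate r = 15.5%/12 = 1.29167% = 0.0129167.
Payoff takes n = ⌈−ln(1 − rB₀/P)/ln(1+r)⌉ = ⌈18.553⌉ = 19 payments; the last is £81.02.
Total paid = 18·£146.00 + £81.02 = £2,709.02.
Total interest = total paid − principal = £2,709.02 − £2,395.00 = £314.02.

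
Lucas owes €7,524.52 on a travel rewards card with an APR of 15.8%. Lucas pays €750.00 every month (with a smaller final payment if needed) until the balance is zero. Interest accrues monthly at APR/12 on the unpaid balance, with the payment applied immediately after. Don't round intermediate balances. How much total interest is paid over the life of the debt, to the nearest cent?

Monthly rate r = 15.8%/12 = 1.31667% = 0.0131667.
Payoff takes n = ⌈−ln(1 − rB₀/P)/ln(1+r)⌉ = ⌈10.831⌉ = 11 payments; the last is €623.82.
Total paid = 10·€750.00 + €623.82 = €8,123.82.
Total interest = total paid − principal = €8,123.82 − €7,524.52 = €599.30.

€599.30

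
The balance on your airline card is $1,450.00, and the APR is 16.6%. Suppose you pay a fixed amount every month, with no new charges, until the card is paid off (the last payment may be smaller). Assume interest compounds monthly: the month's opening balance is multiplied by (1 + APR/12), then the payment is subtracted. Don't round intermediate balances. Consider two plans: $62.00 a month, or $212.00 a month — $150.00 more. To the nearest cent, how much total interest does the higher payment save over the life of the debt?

$229.95

Monthly rate r = 16.6%/12 = 1.38333% = 0.0138333.
At $62.00/mo: n = ⌈−ln(1 − rB₀/P)/ln(1+r)⌉ = 29 payments (last $27.98); total interest = total paid − $1,450.00 = $313.98.
At $212.00/mo: 8 payments (last $50.03); total interest $84.03.
Interest saved = $313.98 − $84.03 = $229.95.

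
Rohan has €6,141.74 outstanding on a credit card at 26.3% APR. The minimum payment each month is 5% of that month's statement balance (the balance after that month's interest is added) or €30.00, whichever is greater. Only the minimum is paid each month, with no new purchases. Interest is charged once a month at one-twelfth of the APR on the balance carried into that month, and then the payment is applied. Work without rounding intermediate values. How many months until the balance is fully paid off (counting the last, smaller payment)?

Monthly rate r = 26.3%/12 = 2.19167% = 0.0219167.
While 5% of the post-interest balance exceeds €30.00, each month B ← (B·(1+r))·(1 − 0.05), i.e. B shrinks by the factor (1+r)·0.95 = 0.97082.
This holds for months 1–80. Entering month 81 the balance is €574.67; 5% of the post-interest balance is now below €30.00, so the flat €30.00 minimum applies from here.
From month 81 a fixed €30.00 at rate r clears €574.67 in 26 more payments. Total: 80 + 26 = 106 months.

106 months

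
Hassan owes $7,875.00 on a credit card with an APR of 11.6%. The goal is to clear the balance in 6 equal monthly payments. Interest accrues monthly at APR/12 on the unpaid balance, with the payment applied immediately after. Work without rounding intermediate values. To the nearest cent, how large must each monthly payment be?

Monthly rate r = 11.6%/12 = 0.966667% = 0.00966667.
Level-payment amortization: P = B₀·r / (1 − (1+r)^(−n)) = 7875.00·0.00966667 / (1 − 1.00967^(−6)).
Denominator 1 − (1+r)^(−6) = 0.0560871719.
P = 76.125 / 0.0560871719 ≈ 1357.26.

$1,357.26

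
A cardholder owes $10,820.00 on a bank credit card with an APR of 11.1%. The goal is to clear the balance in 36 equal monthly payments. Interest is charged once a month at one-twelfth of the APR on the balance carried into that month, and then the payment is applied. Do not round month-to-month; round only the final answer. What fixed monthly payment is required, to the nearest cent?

$354.75

Monthly rate r = 11.1%/12 = 0.925% = 0.00925.
Level-payment amortization: P = B₀·r / (1 − (1+r)^(−n)) = 10820.00·0.00925 / (1 − 1.00925^(−36)).
Denominator 1 − (1+r)^(−36) = 0.282131811.
P = 100.085 / 0.282131811 ≈ 354.75.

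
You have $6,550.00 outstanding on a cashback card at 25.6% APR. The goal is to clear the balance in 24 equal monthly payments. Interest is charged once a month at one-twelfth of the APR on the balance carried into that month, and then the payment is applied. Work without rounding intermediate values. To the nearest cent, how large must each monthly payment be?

Monthly rate r = 25.6%/12 = 2.13333% = 0.0213333.
Level-payment amortization: P = B₀·r / (1 − (1+r)^(−n)) = 6550.00·0.0213333 / (1 − 1.02133^(−24)).
Denominator 1 − (1+r)^(−24) = 0.39746837.
P = 139.733 / 0.39746837 ≈ 351.56.

$351.56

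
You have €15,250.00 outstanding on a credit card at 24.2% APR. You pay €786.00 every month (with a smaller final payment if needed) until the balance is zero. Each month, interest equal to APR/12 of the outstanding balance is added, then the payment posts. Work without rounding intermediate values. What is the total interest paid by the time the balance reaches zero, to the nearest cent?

€4,292.18

Monthly rate r = 24.2%/12 = 2.01667% = 0.0201667.
Payoff takes n = ⌈−ln(1 − rB₀/P)/ln(1+r)⌉ = ⌈24.862⌉ = 25 payments; the last is €678.18.
Total paid = 24·€786.00 + €678.18 = €19,542.18.
Total interest = total paid − principal = €19,542.18 − €15,250.00 = €4,292.18.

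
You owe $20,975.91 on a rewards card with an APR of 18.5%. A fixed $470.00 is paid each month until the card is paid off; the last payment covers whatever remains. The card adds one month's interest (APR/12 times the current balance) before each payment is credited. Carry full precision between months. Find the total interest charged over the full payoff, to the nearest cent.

Monthly rate r = 18.5%/12 = 1.54167% = 0.0154167.
Payoff takes n = ⌈−ln(1 − rB₀/P)/ln(1+r)⌉ = ⌈76.141⌉ = 77 payments; the last is $66.55.
Total paid = 76·$470.00 + $66.55 = $35,786.55.
Total interest = total paid − principal = $35,786.55 − $20,975.91 = $14,810.64.

$14,810.64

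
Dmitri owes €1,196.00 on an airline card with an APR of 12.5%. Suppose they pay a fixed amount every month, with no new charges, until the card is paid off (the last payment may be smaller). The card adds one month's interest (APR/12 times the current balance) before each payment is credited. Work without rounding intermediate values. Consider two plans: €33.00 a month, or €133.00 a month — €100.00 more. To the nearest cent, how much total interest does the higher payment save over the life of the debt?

€247.16

Monthly rate r = 12.5%/12 = 1.04167% = 0.0104167.
At €33.00/mo: n = ⌈−ln(1 − rB₀/P)/ln(1+r)⌉ = 46 payments (last €24.64); total interest = total paid − €1,196.00 = €313.64.
At €133.00/mo: 10 payments (last €65.48); total interest €66.48.
Interest saved = €313.64 − €66.48 = €247.16.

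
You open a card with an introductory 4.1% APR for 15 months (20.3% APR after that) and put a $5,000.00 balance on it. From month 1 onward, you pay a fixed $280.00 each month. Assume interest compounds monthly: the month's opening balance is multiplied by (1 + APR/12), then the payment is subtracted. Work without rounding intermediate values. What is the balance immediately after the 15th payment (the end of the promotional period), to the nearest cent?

$960.52

Promo months 1–15 at r₀ = 4.1%/12 = 0.00341667; months 16+ at r₁ = 20.3%/12 = 0.0169167.
After month 15: iterate B ← B·(1+r₀) − $280.00 for 15 months → $960.52.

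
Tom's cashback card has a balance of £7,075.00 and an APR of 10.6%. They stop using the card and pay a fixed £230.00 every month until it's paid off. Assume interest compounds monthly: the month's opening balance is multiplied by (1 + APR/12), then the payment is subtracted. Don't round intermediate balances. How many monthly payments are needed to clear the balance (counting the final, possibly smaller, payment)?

Monthly rate r = 10.6%/12 = 0.883333% = 0.00883333.
Recurrence: B ← B·(1+r) − £230.00.
Month 1: interest £62.50; balance after payment £6,907.50.
Month 2: interest £61.02; balance after payment £6,738.51.
Closed form: n = −ln(1 − rB₀/P)/ln(1+r) = −ln(0.72828)/ln(1.00883) ≈ 36.053, so the balance reaches zero during payment 37.

37 payments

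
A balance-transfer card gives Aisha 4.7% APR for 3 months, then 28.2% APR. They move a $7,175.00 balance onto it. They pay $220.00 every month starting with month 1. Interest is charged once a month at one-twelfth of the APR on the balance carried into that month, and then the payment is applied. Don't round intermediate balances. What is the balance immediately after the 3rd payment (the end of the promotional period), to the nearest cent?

Promo months 1–3 at r₀ = 4.7%/12 = 0.00391667; months 4+ at r₁ = 28.2%/12 = 0.0235.
After month 3: iterate B ← B·(1+r₀) − $220.00 for 3 months → $6,597.05.

$6,597.05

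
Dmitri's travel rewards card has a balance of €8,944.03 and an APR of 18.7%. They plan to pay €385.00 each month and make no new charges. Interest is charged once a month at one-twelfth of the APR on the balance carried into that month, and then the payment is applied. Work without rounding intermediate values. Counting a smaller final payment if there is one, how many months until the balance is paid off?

Monthly rate r = 18.7%/12 = 1.55833% = 0.0155833.
Recurrence: B ← B·(1+r) − €385.00.
Month 1: interest €139.38; balance after payment €8,698.41.
Month 2: interest €135.55; balance after payment €8,448.96.
Closed form: n = −ln(1 − rB₀/P)/ln(1+r) = −ln(0.63798)/ln(1.01558) ≈ 29.066, so the balance reaches zero during payment 30.

30 months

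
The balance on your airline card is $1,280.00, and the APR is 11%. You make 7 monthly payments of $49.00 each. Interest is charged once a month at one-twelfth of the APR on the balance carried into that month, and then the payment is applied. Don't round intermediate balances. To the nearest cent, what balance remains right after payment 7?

$1,011.85

Monthly rate r = 11%/12 = 0.916667% = 0.00916667.
Each month: B ← B·(1+r) − $49.00.
Month 1: interest $11.73; balance after payment $1,242.73.
Month 2: interest $11.39; balance after payment $1,205.13.
Month 3: interest $11.05; balance after payment $1,167.17.
Month 4: interest $10.70; balance after payment $1,128.87.
Month 5: interest $10.35; balance after payment $1,090.22.
Month 6: interest $9.99; balance after payment $1,051.21.
Month 7: interest $9.64; balance after payment $1,011.85.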